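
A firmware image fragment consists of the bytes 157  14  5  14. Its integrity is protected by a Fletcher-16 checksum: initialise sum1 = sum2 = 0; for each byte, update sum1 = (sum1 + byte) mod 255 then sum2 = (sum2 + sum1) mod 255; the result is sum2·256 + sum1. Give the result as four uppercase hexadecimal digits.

B8BE

Running sums (mod 255):
  after byte 0 (157): sum1=157, sum2=157
  after byte 1 (14): sum1=171, sum2=73
  after byte 2 (5): sum1=176, sum2=249
  after byte 3 (14): sum1=190, sum2=184
Checksum = sum2·256 + sum1 = 184·256 + 190 = 47294 = 0xB8BE.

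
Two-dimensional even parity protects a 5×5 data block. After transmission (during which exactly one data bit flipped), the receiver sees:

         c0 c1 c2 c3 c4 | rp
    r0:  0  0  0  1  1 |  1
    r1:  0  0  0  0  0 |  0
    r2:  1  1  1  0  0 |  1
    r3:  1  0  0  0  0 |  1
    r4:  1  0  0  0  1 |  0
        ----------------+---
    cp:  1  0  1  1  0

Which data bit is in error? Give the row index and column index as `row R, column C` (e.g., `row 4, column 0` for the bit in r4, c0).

row 0, column 1

Recompute each row's even parity and compare to rp:
  r0: data parity 0, sent rp 1 → mismatch
  r1: data parity 0, sent rp 0 → ok
  r2: data parity 1, sent rp 1 → ok
  r3: data parity 1, sent rp 1 → ok
  r4: data parity 0, sent rp 0 → ok
Recompute each column's even parity and compare to cp:
  c0: data parity 1, sent cp 1 → ok
  c1: data parity 1, sent cp 0 → mismatch
  c2: data parity 1, sent cp 1 → ok
  c3: data parity 1, sent cp 1 → ok
  c4: data parity 0, sent cp 0 → ok
Exactly one row (r0) and one column (c1) fail → the flipped bit is at their intersection.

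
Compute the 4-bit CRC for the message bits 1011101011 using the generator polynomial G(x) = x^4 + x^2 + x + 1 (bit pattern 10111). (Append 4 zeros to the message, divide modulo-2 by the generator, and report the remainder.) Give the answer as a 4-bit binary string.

Append 4 zeros: 10111010110000. Divide by 10111 (XOR where the leading bit is 1):
  pos 0: 10111 XOR 10111 = 00000
  pos 6: 10110 XOR 10111 = 00001
Remainder (last 4 bits) = 1000. This is the CRC / FCS.

1000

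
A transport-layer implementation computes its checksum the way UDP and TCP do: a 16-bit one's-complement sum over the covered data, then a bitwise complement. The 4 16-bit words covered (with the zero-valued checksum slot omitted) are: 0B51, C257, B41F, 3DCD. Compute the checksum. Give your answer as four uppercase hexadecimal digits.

406A

One's-complement addition (fold any carry out of bit 15 back into bit 0):
  0x0B51 + 0xC257 = 0x0CDA8
  0xCDA8 + 0xB41F = 0x181C7 → wrap carry → 0x81C8
  0x81C8 + 0x3DCD = 0x0BF95
One's-complement sum = 0xBF95.
Checksum = ~0xBF95 & 0xFFFF = 0x406A.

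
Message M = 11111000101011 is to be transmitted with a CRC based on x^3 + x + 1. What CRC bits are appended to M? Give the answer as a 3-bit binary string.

Append 3 zeros: 11111000101011000. Divide by 1011 (XOR where the leading bit is 1):
  pos 0: 1111 XOR 1011 = 0100
  pos 1: 1001 XOR 1011 = 0010
  pos 3: 1000 XOR 1011 = 0011
  pos 5: 1101 XOR 1011 = 0110
  pos 6: 1100 XOR 1011 = 0111
  pos 7: 1111 XOR 1011 = 0100
  pos 8: 1000 XOR 1011 = 0011
  pos 10: 1111 XOR 1011 = 0100
  pos 11: 1000 XOR 1011 = 0011
  pos 13: 1100 XOR 1011 = 0111
Remainder (last 3 bits) = 111. This is the CRC / FCS.

111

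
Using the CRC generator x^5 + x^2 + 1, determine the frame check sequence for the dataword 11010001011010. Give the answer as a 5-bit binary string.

10101

Append 5 zeros: 1101000101101000000. Divide by 100101 (XOR where the leading bit is 1):
  pos 0: 110100 XOR 100101 = 010001
  pos 1: 100010 XOR 100101 = 000111
  pos 4: 111101 XOR 100101 = 011000
  pos 5: 110001 XOR 100101 = 010100
  pos 6: 101000 XOR 100101 = 001101
  pos 8: 110110 XOR 100101 = 010011
  pos 9: 100110 XOR 100101 = 000011
  pos 13: 110000 XOR 100101 = 010101
Remainder (last 5 bits) = 10101. This is the CRC / FCS.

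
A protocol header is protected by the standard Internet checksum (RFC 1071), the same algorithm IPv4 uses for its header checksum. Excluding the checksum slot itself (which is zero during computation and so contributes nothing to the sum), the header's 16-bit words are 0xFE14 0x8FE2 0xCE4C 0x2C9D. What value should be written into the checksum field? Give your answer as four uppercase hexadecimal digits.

One's-complement addition (fold any carry out of bit 15 back into bit 0):
  0xFE14 + 0x8FE2 = 0x18DF6 → wrap carry → 0x8DF7
  0x8DF7 + 0xCE4C = 0x15C43 → wrap carry → 0x5C44
  0x5C44 + 0x2C9D = 0x088E1
One's-complement sum = 0x88E1.
Checksum = ~0x88E1 & 0xFFFF = 0x771E.

771E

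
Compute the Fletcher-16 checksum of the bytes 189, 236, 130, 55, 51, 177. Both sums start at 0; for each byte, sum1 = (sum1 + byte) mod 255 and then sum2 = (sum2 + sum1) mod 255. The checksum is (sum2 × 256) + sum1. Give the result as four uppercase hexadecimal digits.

Running sums (mod 255):
  after byte 0 (189): sum1=189, sum2=189
  after byte 1 (236): sum1=170, sum2=104
  after byte 2 (130): sum1=45, sum2=149
  after byte 3 (55): sum1=100, sum2=249
  after byte 4 (51): sum1=151, sum2=145
  after byte 5 (177): sum1=73, sum2=218
Checksum = sum2·256 + sum1 = 218·256 + 73 = 55881 = 0xDA49.

DA49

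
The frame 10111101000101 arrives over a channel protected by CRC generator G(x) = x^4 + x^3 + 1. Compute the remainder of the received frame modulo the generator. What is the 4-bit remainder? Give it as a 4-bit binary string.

0000

Modulo-2 division of 10111101000101 by 11001:
  pos 0: 10111 XOR 11001 = 01110
  pos 1: 11101 XOR 11001 = 00100
  pos 3: 10001 XOR 11001 = 01000
  pos 4: 10000 XOR 11001 = 01001
  pos 5: 10010 XOR 11001 = 01011
  pos 6: 10110 XOR 11001 = 01111
  pos 7: 11111 XOR 11001 = 00110
  pos 9: 11001 XOR 11001 = 00000
Remainder = 0000 (zero — the frame passes the CRC check).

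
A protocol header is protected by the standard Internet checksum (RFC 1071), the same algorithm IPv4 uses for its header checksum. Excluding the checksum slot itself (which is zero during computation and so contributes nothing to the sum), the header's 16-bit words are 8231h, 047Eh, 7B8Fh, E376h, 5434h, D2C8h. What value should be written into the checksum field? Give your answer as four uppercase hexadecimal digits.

F34C

One's-complement addition (fold any carry out of bit 15 back into bit 0):
  0x8231 + 0x047E = 0x086AF
  0x86AF + 0x7B8F = 0x1023E → wrap carry → 0x023F
  0x023F + 0xE376 = 0x0E5B5
  0xE5B5 + 0x5434 = 0x139E9 → wrap carry → 0x39EA
  0x39EA + 0xD2C8 = 0x10CB2 → wrap carry → 0x0CB3
One's-complement sum = 0x0CB3.
Checksum = ~0x0CB3 & 0xFFFF = 0xF34C.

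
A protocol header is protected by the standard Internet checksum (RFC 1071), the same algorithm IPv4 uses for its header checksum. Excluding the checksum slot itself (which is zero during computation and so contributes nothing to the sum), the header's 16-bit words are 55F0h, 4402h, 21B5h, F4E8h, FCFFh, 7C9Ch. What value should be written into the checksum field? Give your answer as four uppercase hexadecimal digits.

One's-complement addition (fold any carry out of bit 15 back into bit 0):
  0x55F0 + 0x4402 = 0x099F2
  0x99F2 + 0x21B5 = 0x0BBA7
  0xBBA7 + 0xF4E8 = 0x1B08F → wrap carry → 0xB090
  0xB090 + 0xFCFF = 0x1AD8F → wrap carry → 0xAD90
  0xAD90 + 0x7C9C = 0x12A2C → wrap carry → 0x2A2D
One's-complement sum = 0x2A2D.
Checksum = ~0x2A2D & 0xFFFF = 0xD5D2.

D5D2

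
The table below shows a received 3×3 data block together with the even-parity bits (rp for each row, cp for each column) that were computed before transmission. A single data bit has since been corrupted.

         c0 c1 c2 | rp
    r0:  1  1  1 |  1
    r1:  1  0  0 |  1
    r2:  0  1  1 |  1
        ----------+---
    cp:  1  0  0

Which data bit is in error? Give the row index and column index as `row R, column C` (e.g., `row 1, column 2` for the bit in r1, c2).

Recompute each row's even parity and compare to rp:
  r0: data parity 1, sent rp 1 → ok
  r1: data parity 1, sent rp 1 → ok
  r2: data parity 0, sent rp 1 → mismatch
Recompute each column's even parity and compare to cp:
  c0: data parity 0, sent cp 1 → mismatch
  c1: data parity 0, sent cp 0 → ok
  c2: data parity 0, sent cp 0 → ok
Exactly one row (r2) and one column (c0) fail → the flipped bit is at their intersection.

row 2, column 0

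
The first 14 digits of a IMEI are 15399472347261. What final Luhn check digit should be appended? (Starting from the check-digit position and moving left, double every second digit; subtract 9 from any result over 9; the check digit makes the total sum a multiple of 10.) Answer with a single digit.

Partial digits right→left: 1 6 2 7 4 3 2 7 4 9 9 3 5 1
Double every second digit counting from the check-digit position (so the 1st, 3rd, 5th, ... of the partial from the right).
  doubled (with −9 where >9): 2 4 8 4 8 9 1 → sum 36
  kept as-is: 6 7 3 7 9 3 1 → sum 36
Total = 36 + 36 = 72.
Check digit = (10 − (72 mod 10)) mod 10 = 8.

8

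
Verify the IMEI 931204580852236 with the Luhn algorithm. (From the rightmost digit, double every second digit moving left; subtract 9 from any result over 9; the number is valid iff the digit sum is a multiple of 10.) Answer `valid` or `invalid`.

From the right, keep odd positions and double even positions (subtract 9 from any doubled value over 9):
  doubled (positions 2,4,...): 6 4 7 7 8 4 6 → sum 42
  kept (positions 1,3,...): 6 2 5 0 5 0 1 9 → sum 28
Total = 70.
70 mod 10 = 0, so the number is valid.

valid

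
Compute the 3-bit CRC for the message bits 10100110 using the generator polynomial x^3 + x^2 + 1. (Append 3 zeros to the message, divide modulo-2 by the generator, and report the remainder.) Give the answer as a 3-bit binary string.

Append 3 zeros: 10100110000. Divide by 1101 (XOR where the leading bit is 1):
  pos 0: 1010 XOR 1101 = 0111
  pos 1: 1110 XOR 1101 = 0011
  pos 3: 1111 XOR 1101 = 0010
  pos 5: 1000 XOR 1101 = 0101
  pos 6: 1010 XOR 1101 = 0111
  pos 7: 1110 XOR 1101 = 0011
Remainder (last 3 bits) = 011. This is the CRC / FCS.

011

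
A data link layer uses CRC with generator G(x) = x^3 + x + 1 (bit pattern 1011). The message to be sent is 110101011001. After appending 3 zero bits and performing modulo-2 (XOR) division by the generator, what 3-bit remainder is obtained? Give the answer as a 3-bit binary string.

001

Append 3 zeros: 110101011001000. Divide by 1011 (XOR where the leading bit is 1):
  pos 0: 1101 XOR 1011 = 0110
  pos 1: 1100 XOR 1011 = 0111
  pos 2: 1111 XOR 1011 = 0100
  pos 3: 1000 XOR 1011 = 0011
  pos 5: 1111 XOR 1011 = 0100
  pos 6: 1000 XOR 1011 = 0011
  pos 8: 1101 XOR 1011 = 0110
  pos 9: 1100 XOR 1011 = 0111
  pos 10: 1110 XOR 1011 = 0101
  pos 11: 1010 XOR 1011 = 0001
Remainder (last 3 bits) = 001. This is the CRC / FCS.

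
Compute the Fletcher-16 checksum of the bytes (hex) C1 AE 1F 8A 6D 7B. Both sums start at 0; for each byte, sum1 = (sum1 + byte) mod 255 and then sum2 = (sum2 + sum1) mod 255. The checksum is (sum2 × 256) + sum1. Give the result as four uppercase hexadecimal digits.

Running sums (mod 255):
  after byte 0 (C1): sum1=193, sum2=193
  after byte 1 (AE): sum1=112, sum2=50
  after byte 2 (1F): sum1=143, sum2=193
  after byte 3 (8A): sum1=26, sum2=219
  after byte 4 (6D): sum1=135, sum2=99
  after byte 5 (7B): sum1=3, sum2=102
Checksum = sum2·256 + sum1 = 102·256 + 3 = 26115 = 0x6603.

6603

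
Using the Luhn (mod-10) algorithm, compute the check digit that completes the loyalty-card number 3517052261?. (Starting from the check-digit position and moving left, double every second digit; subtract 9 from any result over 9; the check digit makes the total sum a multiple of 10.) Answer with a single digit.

5

Partial digits right→left: 1 6 2 2 5 0 7 1 5 3
Double every second digit counting from the check-digit position (so the 1st, 3rd, 5th, ... of the partial from the right).
  doubled (with −9 where >9): 2 4 1 5 1 → sum 13
  kept as-is: 6 2 0 1 3 → sum 12
Total = 13 + 12 = 25.
Check digit = (10 − (25 mod 10)) mod 10 = 5.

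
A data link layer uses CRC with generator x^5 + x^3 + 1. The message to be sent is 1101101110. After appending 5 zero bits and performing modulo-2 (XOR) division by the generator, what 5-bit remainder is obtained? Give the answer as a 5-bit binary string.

Append 5 zeros: 110110111000000. Divide by 101001 (XOR where the leading bit is 1):
  pos 0: 110110 XOR 101001 = 011111
  pos 1: 111111 XOR 101001 = 010110
  pos 2: 101101 XOR 101001 = 000100
  pos 5: 100100 XOR 101001 = 001101
  pos 7: 110100 XOR 101001 = 011101
  pos 8: 111010 XOR 101001 = 010011
  pos 9: 100110 XOR 101001 = 001111
Remainder (last 5 bits) = 01111. This is the CRC / FCS.

01111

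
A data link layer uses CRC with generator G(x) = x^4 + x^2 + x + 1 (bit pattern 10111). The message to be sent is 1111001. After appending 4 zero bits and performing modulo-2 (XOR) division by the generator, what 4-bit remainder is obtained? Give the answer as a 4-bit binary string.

1000

Append 4 zeros: 11110010000. Divide by 10111 (XOR where the leading bit is 1):
  pos 0: 11110 XOR 10111 = 01001
  pos 1: 10010 XOR 10111 = 00101
  pos 3: 10110 XOR 10111 = 00001
Remainder (last 4 bits) = 1000. This is the CRC / FCS.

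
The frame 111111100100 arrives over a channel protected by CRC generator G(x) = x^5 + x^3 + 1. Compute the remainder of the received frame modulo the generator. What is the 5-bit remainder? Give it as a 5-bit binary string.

01001

Modulo-2 division of 111111100100 by 101001:
  pos 0: 111111 XOR 101001 = 010110
  pos 1: 101101 XOR 101001 = 000100
  pos 4: 100001 XOR 101001 = 001000
  pos 6: 100000 XOR 101001 = 001001
Remainder = 01001 (nonzero — an error is detected).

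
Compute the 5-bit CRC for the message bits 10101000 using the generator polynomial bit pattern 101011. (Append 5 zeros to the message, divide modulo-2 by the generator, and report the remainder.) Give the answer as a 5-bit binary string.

00111

Append 5 zeros: 1010100000000. Divide by 101011 (XOR where the leading bit is 1):
  pos 0: 101010 XOR 101011 = 000001
  pos 5: 100000 XOR 101011 = 001011
  pos 7: 101100 XOR 101011 = 000111
Remainder (last 5 bits) = 00111. This is the CRC / FCS.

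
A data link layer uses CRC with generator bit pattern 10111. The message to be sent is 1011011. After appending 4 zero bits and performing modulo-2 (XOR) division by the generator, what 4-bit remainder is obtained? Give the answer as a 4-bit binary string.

Append 4 zeros: 10110110000. Divide by 10111 (XOR where the leading bit is 1):
  pos 0: 10110 XOR 10111 = 00001
  pos 4: 11100 XOR 10111 = 01011
  pos 5: 10110 XOR 10111 = 00001
Remainder (last 4 bits) = 0010. This is the CRC / FCS.

0010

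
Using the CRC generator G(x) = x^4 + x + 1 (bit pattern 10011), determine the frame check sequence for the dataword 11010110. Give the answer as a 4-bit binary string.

Append 4 zeros: 110101100000. Divide by 10011 (XOR where the leading bit is 1):
  pos 0: 11010 XOR 10011 = 01001
  pos 1: 10011 XOR 10011 = 00000
  pos 6: 10000 XOR 10011 = 00011
Remainder (last 4 bits) = 0110. This is the CRC / FCS.

0110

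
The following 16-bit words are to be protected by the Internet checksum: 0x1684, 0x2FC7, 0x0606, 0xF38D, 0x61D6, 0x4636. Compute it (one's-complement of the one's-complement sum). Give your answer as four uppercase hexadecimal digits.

One's-complement addition (fold any carry out of bit 15 back into bit 0):
  0x1684 + 0x2FC7 = 0x0464B
  0x464B + 0x0606 = 0x04C51
  0x4C51 + 0xF38D = 0x13FDE → wrap carry → 0x3FDF
  0x3FDF + 0x61D6 = 0x0A1B5
  0xA1B5 + 0x4636 = 0x0E7EB
One's-complement sum = 0xE7EB.
Checksum = ~0xE7EB & 0xFFFF = 0x1814.

1814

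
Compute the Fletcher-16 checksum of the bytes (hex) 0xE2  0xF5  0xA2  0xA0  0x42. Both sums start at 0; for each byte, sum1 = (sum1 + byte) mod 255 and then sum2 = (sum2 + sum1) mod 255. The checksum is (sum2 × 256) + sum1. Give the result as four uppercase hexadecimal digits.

Running sums (mod 255):
  after byte 0 (0xE2): sum1=226, sum2=226
  after byte 1 (0xF5): sum1=216, sum2=187
  after byte 2 (0xA2): sum1=123, sum2=55
  after byte 3 (0xA0): sum1=28, sum2=83
  after byte 4 (0x42): sum1=94, sum2=177
Checksum = sum2·256 + sum1 = 177·256 + 94 = 45406 = 0xB15E.

B15E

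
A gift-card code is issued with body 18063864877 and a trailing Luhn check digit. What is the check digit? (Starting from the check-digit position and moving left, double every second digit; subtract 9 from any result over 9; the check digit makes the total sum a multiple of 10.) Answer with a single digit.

4

Partial digits right→left: 7 7 8 4 6 8 3 6 0 8 1
Double every second digit counting from the check-digit position (so the 1st, 3rd, 5th, ... of the partial from the right).
  doubled (with −9 where >9): 5 7 3 6 0 2 → sum 23
  kept as-is: 7 4 8 6 8 → sum 33
Total = 23 + 33 = 56.
Check digit = (10 − (56 mod 10)) mod 10 = 4.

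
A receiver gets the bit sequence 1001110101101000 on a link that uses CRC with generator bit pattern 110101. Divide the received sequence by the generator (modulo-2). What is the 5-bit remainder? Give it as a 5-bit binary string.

Modulo-2 division of 1001110101101000 by 110101:
  pos 0: 100111 XOR 110101 = 010010
  pos 1: 100100 XOR 110101 = 010001
  pos 2: 100011 XOR 110101 = 010110
  pos 3: 101100 XOR 110101 = 011001
  pos 4: 110011 XOR 110101 = 000110
  pos 7: 110101 XOR 110101 = 000000
Remainder = 00000 (zero — the frame passes the CRC check).

00000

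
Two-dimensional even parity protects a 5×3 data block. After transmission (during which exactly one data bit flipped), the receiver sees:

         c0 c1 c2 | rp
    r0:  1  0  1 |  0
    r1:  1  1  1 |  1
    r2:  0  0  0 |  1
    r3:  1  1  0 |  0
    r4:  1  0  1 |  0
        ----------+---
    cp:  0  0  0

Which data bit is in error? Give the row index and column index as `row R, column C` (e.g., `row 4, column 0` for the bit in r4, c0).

row 2, column 2

Recompute each row's even parity and compare to rp:
  r0: data parity 0, sent rp 0 → ok
  r1: data parity 1, sent rp 1 → ok
  r2: data parity 0, sent rp 1 → mismatch
  r3: data parity 0, sent rp 0 → ok
  r4: data parity 0, sent rp 0 → ok
Recompute each column's even parity and compare to cp:
  c0: data parity 0, sent cp 0 → ok
  c1: data parity 0, sent cp 0 → ok
  c2: data parity 1, sent cp 0 → mismatch
Exactly one row (r2) and one column (c2) fail → the flipped bit is at their intersection.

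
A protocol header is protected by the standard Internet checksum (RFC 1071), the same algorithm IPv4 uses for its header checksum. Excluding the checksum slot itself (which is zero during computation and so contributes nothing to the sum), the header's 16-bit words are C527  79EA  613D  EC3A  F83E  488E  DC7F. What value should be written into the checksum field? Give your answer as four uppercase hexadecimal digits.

One's-complement addition (fold any carry out of bit 15 back into bit 0):
  0xC527 + 0x79EA = 0x13F11 → wrap carry → 0x3F12
  0x3F12 + 0x613D = 0x0A04F
  0xA04F + 0xEC3A = 0x18C89 → wrap carry → 0x8C8A
  0x8C8A + 0xF83E = 0x184C8 → wrap carry → 0x84C9
  0x84C9 + 0x488E = 0x0CD57
  0xCD57 + 0xDC7F = 0x1A9D6 → wrap carry → 0xA9D7
One's-complement sum = 0xA9D7.
Checksum = ~0xA9D7 & 0xFFFF = 0x5628.

5628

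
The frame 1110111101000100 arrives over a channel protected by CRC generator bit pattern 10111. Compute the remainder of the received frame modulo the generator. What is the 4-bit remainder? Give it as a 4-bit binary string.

1110

Modulo-2 division of 1110111101000100 by 10111:
  pos 0: 11101 XOR 10111 = 01010
  pos 1: 10101 XOR 10111 = 00010
  pos 4: 10110 XOR 10111 = 00001
  pos 8: 11000 XOR 10111 = 01111
  pos 9: 11111 XOR 10111 = 01000
  pos 10: 10000 XOR 10111 = 00111
Remainder = 1110 (nonzero — an error is detected).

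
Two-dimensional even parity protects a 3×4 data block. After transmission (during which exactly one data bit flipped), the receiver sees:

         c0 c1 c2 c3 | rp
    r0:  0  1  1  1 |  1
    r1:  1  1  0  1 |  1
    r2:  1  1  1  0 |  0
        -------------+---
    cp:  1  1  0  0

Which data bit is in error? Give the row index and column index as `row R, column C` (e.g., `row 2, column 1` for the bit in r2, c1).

row 2, column 0

Recompute each row's even parity and compare to rp:
  r0: data parity 1, sent rp 1 → ok
  r1: data parity 1, sent rp 1 → ok
  r2: data parity 1, sent rp 0 → mismatch
Recompute each column's even parity and compare to cp:
  c0: data parity 0, sent cp 1 → mismatch
  c1: data parity 1, sent cp 1 → ok
  c2: data parity 0, sent cp 0 → ok
  c3: data parity 0, sent cp 0 → ok
Exactly one row (r2) and one column (c0) fail → the flipped bit is at their intersection.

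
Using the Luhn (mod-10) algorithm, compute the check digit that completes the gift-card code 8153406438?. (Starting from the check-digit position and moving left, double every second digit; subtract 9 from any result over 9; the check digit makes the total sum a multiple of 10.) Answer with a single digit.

1

Partial digits right→left: 8 3 4 6 0 4 3 5 1 8
Double every second digit counting from the check-digit position (so the 1st, 3rd, 5th, ... of the partial from the right).
  doubled (with −9 where >9): 7 8 0 6 2 → sum 23
  kept as-is: 3 6 4 5 8 → sum 26
Total = 23 + 26 = 49.
Check digit = (10 − (49 mod 10)) mod 10 = 1.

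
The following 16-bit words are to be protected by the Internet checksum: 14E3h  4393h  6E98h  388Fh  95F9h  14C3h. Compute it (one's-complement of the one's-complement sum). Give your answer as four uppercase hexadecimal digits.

One's-complement addition (fold any carry out of bit 15 back into bit 0):
  0x14E3 + 0x4393 = 0x05876
  0x5876 + 0x6E98 = 0x0C70E
  0xC70E + 0x388F = 0x0FF9D
  0xFF9D + 0x95F9 = 0x19596 → wrap carry → 0x9597
  0x9597 + 0x14C3 = 0x0AA5A
One's-complement sum = 0xAA5A.
Checksum = ~0xAA5A & 0xFFFF = 0x55A5.

55A5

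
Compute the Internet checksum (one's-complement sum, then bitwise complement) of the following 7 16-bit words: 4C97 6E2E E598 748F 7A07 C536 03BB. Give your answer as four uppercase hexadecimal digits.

One's-complement addition (fold any carry out of bit 15 back into bit 0):
  0x4C97 + 0x6E2E = 0x0BAC5
  0xBAC5 + 0xE598 = 0x1A05D → wrap carry → 0xA05E
  0xA05E + 0x748F = 0x114ED → wrap carry → 0x14EE
  0x14EE + 0x7A07 = 0x08EF5
  0x8EF5 + 0xC536 = 0x1542B → wrap carry → 0x542C
  0x542C + 0x03BB = 0x057E7
One's-complement sum = 0x57E7.
Checksum = ~0x57E7 & 0xFFFF = 0xA818.

A818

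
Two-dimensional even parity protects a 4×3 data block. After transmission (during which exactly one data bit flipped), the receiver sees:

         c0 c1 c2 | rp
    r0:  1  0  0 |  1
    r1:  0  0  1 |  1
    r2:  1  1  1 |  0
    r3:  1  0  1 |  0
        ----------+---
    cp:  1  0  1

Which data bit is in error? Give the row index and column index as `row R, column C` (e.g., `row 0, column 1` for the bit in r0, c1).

Recompute each row's even parity and compare to rp:
  r0: data parity 1, sent rp 1 → ok
  r1: data parity 1, sent rp 1 → ok
  r2: data parity 1, sent rp 0 → mismatch
  r3: data parity 0, sent rp 0 → ok
Recompute each column's even parity and compare to cp:
  c0: data parity 1, sent cp 1 → ok
  c1: data parity 1, sent cp 0 → mismatch
  c2: data parity 1, sent cp 1 → ok
Exactly one row (r2) and one column (c1) fail → the flipped bit is at their intersection.

row 2, column 1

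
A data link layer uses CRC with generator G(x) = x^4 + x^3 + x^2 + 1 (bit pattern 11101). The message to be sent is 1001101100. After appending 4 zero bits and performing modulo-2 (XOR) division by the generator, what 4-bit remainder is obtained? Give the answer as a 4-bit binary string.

1101

Append 4 zeros: 10011011000000. Divide by 11101 (XOR where the leading bit is 1):
  pos 0: 10011 XOR 11101 = 01110
  pos 1: 11100 XOR 11101 = 00001
  pos 5: 11100 XOR 11101 = 00001
  pos 9: 10000 XOR 11101 = 01101
Remainder (last 4 bits) = 1101. This is the CRC / FCS.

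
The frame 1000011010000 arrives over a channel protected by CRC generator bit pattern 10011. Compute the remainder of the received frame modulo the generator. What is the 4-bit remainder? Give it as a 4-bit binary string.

Modulo-2 division of 1000011010000 by 10011:
  pos 0: 10000 XOR 10011 = 00011
  pos 3: 11110 XOR 10011 = 01101
  pos 4: 11011 XOR 10011 = 01000
  pos 5: 10000 XOR 10011 = 00011
  pos 8: 11000 XOR 10011 = 01011
Remainder = 1011 (nonzero — an error is detected).

1011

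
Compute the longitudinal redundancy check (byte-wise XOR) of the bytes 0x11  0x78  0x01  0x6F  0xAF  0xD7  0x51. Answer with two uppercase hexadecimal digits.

XOR the bytes together:
  start with 0x11
  0x11 ⊕ 0x78 = 0x69
  0x69 ⊕ 0x01 = 0x68
  0x68 ⊕ 0x6F = 0x07
  0x07 ⊕ 0xAF = 0xA8
  0xA8 ⊕ 0xD7 = 0x7F
  0x7F ⊕ 0x51 = 0x2E

2E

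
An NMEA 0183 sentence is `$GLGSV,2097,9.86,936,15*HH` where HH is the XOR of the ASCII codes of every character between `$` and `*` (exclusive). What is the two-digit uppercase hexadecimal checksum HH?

64

XOR the ASCII codes of the payload characters:
  'G' = 0x47 → acc = 0x47
  'L' = 0x4C → acc = 0x0B
  'G' = 0x47 → acc = 0x4C
  'S' = 0x53 → acc = 0x1F
  'V' = 0x56 → acc = 0x49
  ',' = 0x2C → acc = 0x65
  '2' = 0x32 → acc = 0x57
  '0' = 0x30 → acc = 0x67
  '9' = 0x39 → acc = 0x5E
  '7' = 0x37 → acc = 0x69
  ',' = 0x2C → acc = 0x45
  '9' = 0x39 → acc = 0x7C
  '.' = 0x2E → acc = 0x52
  '8' = 0x38 → acc = 0x6A
  '6' = 0x36 → acc = 0x5C
  ',' = 0x2C → acc = 0x70
  '9' = 0x39 → acc = 0x49
  '3' = 0x33 → acc = 0x7A
  '6' = 0x36 → acc = 0x4C
  ',' = 0x2C → acc = 0x60
  '1' = 0x31 → acc = 0x51
  '5' = 0x35 → acc = 0x64
Checksum = 0x64.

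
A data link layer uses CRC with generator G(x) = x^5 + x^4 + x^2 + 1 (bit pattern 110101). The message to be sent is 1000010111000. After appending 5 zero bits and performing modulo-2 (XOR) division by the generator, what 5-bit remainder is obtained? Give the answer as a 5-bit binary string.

Append 5 zeros: 100001011100000000. Divide by 110101 (XOR where the leading bit is 1):
  pos 0: 100001 XOR 110101 = 010100
  pos 1: 101000 XOR 110101 = 011101
  pos 2: 111011 XOR 110101 = 001110
  pos 4: 111011 XOR 110101 = 001110
  pos 6: 111000 XOR 110101 = 001101
  pos 8: 110100 XOR 110101 = 000001
Remainder (last 5 bits) = 10000. This is the CRC / FCS.

10000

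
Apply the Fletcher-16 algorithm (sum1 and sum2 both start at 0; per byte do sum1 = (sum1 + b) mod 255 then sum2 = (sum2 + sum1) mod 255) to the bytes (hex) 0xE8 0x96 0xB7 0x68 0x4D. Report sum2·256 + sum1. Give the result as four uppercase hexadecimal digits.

Running sums (mod 255):
  after byte 0 (0xE8): sum1=232, sum2=232
  after byte 1 (0x96): sum1=127, sum2=104
  after byte 2 (0xB7): sum1=55, sum2=159
  after byte 3 (0x68): sum1=159, sum2=63
  after byte 4 (0x4D): sum1=236, sum2=44
Checksum = sum2·256 + sum1 = 44·256 + 236 = 11500 = 0x2CEC.

2CEC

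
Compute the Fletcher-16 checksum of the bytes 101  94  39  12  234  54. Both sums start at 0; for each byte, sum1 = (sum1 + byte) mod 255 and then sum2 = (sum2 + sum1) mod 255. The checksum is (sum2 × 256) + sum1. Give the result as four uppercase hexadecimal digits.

0518

Running sums (mod 255):
  after byte 0 (101): sum1=101, sum2=101
  after byte 1 (94): sum1=195, sum2=41
  after byte 2 (39): sum1=234, sum2=20
  after byte 3 (12): sum1=246, sum2=11
  after byte 4 (234): sum1=225, sum2=236
  after byte 5 (54): sum1=24, sum2=5
Checksum = sum2·256 + sum1 = 5·256 + 24 = 1304 = 0x0518.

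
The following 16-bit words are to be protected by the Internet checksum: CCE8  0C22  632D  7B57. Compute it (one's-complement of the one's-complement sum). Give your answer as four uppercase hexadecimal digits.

One's-complement addition (fold any carry out of bit 15 back into bit 0):
  0xCCE8 + 0x0C22 = 0x0D90A
  0xD90A + 0x632D = 0x13C37 → wrap carry → 0x3C38
  0x3C38 + 0x7B57 = 0x0B78F
One's-complement sum = 0xB78F.
Checksum = ~0xB78F & 0xFFFF = 0x4870.

4870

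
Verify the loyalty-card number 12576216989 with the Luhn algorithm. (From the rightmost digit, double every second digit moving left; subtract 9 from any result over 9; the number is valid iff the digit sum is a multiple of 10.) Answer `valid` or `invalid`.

From the right, keep odd positions and double even positions (subtract 9 from any doubled value over 9):
  doubled (positions 2,4,...): 7 3 4 5 4 → sum 23
  kept (positions 1,3,...): 9 9 1 6 5 1 → sum 31
Total = 54.
54 mod 10 = 4, so the number is invalid.

invalid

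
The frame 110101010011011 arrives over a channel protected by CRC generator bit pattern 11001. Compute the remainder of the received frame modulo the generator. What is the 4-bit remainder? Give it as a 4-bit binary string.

0111

Modulo-2 division of 110101010011011 by 11001:
  pos 0: 11010 XOR 11001 = 00011
  pos 3: 11101 XOR 11001 = 00100
  pos 5: 10000 XOR 11001 = 01001
  pos 6: 10011 XOR 11001 = 01010
  pos 7: 10101 XOR 11001 = 01100
  pos 8: 11000 XOR 11001 = 00001
Remainder = 0111 (nonzero — an error is detected).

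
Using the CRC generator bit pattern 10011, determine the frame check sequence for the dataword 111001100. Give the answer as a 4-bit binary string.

Append 4 zeros: 1110011000000. Divide by 10011 (XOR where the leading bit is 1):
  pos 0: 11100 XOR 10011 = 01111
  pos 1: 11111 XOR 10011 = 01100
  pos 2: 11001 XOR 10011 = 01010
  pos 3: 10100 XOR 10011 = 00111
  pos 5: 11100 XOR 10011 = 01111
  pos 6: 11110 XOR 10011 = 01101
  pos 7: 11010 XOR 10011 = 01001
  pos 8: 10010 XOR 10011 = 00001
Remainder (last 4 bits) = 0001. This is the CRC / FCS.

0001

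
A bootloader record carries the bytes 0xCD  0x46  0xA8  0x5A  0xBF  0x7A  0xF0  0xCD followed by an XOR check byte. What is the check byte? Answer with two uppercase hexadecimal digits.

81

XOR the bytes together:
  start with 0xCD
  0xCD ⊕ 0x46 = 0x8B
  0x8B ⊕ 0xA8 = 0x23
  0x23 ⊕ 0x5A = 0x79
  0x79 ⊕ 0xBF = 0xC6
  0xC6 ⊕ 0x7A = 0xBC
  0xBC ⊕ 0xF0 = 0x4C
  0x4C ⊕ 0xCD = 0x81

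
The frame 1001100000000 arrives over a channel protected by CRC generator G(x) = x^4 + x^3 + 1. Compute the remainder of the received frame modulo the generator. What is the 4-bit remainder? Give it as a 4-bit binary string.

Modulo-2 division of 1001100000000 by 11001:
  pos 0: 10011 XOR 11001 = 01010
  pos 1: 10100 XOR 11001 = 01101
  pos 2: 11010 XOR 11001 = 00011
  pos 5: 11000 XOR 11001 = 00001
Remainder = 1000 (nonzero — an error is detected).

1000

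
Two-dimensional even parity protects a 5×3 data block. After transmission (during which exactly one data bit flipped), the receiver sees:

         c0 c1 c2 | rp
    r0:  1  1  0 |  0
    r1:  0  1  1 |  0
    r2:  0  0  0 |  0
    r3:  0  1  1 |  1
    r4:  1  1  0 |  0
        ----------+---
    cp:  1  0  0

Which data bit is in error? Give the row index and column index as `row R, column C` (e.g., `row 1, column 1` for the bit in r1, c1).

Recompute each row's even parity and compare to rp:
  r0: data parity 0, sent rp 0 → ok
  r1: data parity 0, sent rp 0 → ok
  r2: data parity 0, sent rp 0 → ok
  r3: data parity 0, sent rp 1 → mismatch
  r4: data parity 0, sent rp 0 → ok
Recompute each column's even parity and compare to cp:
  c0: data parity 0, sent cp 1 → mismatch
  c1: data parity 0, sent cp 0 → ok
  c2: data parity 0, sent cp 0 → ok
Exactly one row (r3) and one column (c0) fail → the flipped bit is at their intersection.

row 3, column 0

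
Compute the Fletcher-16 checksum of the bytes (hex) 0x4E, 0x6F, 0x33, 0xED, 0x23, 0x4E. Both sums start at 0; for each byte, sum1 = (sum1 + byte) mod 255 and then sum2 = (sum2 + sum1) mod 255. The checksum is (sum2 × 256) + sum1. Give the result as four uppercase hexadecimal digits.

Running sums (mod 255):
  after byte 0 (0x4E): sum1=78, sum2=78
  after byte 1 (0x6F): sum1=189, sum2=12
  after byte 2 (0x33): sum1=240, sum2=252
  after byte 3 (0xED): sum1=222, sum2=219
  after byte 4 (0x23): sum1=2, sum2=221
  after byte 5 (0x4E): sum1=80, sum2=46
Checksum = sum2·256 + sum1 = 46·256 + 80 = 11856 = 0x2E50.

2E50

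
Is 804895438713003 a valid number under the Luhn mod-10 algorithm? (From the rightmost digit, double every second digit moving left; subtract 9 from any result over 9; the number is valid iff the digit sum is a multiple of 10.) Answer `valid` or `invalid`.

From the right, keep odd positions and double even positions (subtract 9 from any doubled value over 9):
  doubled (positions 2,4,...): 0 6 5 6 1 7 0 → sum 25
  kept (positions 1,3,...): 3 0 1 8 4 9 4 8 → sum 37
Total = 62.
62 mod 10 = 2, so the number is invalid.

invalid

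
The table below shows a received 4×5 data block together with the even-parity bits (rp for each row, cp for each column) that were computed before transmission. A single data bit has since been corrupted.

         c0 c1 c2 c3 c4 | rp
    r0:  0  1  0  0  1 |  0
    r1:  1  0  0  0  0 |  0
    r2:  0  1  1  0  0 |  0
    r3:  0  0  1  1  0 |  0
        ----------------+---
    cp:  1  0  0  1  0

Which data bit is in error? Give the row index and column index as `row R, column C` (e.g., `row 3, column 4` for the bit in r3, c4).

Recompute each row's even parity and compare to rp:
  r0: data parity 0, sent rp 0 → ok
  r1: data parity 1, sent rp 0 → mismatch
  r2: data parity 0, sent rp 0 → ok
  r3: data parity 0, sent rp 0 → ok
Recompute each column's even parity and compare to cp:
  c0: data parity 1, sent cp 1 → ok
  c1: data parity 0, sent cp 0 → ok
  c2: data parity 0, sent cp 0 → ok
  c3: data parity 1, sent cp 1 → ok
  c4: data parity 1, sent cp 0 → mismatch
Exactly one row (r1) and one column (c4) fail → the flipped bit is at their intersection.

row 1, column 4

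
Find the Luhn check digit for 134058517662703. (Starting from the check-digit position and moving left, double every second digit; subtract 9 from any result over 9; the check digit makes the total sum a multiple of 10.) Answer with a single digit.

Partial digits right→left: 3 0 7 2 6 6 7 1 5 8 5 0 4 3 1
Double every second digit counting from the check-digit position (so the 1st, 3rd, 5th, ... of the partial from the right).
  doubled (with −9 where >9): 6 5 3 5 1 1 8 2 → sum 31
  kept as-is: 0 2 6 1 8 0 3 → sum 20
Total = 31 + 20 = 51.
Check digit = (10 − (51 mod 10)) mod 10 = 9.

9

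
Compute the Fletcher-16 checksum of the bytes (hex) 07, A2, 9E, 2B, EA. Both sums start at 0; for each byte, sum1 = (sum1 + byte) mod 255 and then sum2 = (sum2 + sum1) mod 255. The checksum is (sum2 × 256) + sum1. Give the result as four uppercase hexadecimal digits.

Running sums (mod 255):
  after byte 0 (07): sum1=7, sum2=7
  after byte 1 (A2): sum1=169, sum2=176
  after byte 2 (9E): sum1=72, sum2=248
  after byte 3 (2B): sum1=115, sum2=108
  after byte 4 (EA): sum1=94, sum2=202
Checksum = sum2·256 + sum1 = 202·256 + 94 = 51806 = 0xCA5E.

CA5E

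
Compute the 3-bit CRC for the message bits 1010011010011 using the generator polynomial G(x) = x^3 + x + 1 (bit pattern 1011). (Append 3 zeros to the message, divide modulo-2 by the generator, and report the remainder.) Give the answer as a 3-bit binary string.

100

Append 3 zeros: 1010011010011000. Divide by 1011 (XOR where the leading bit is 1):
  pos 0: 1010 XOR 1011 = 0001
  pos 3: 1011 XOR 1011 = 0000
  pos 8: 1001 XOR 1011 = 0010
  pos 10: 1010 XOR 1011 = 0001
Remainder (last 3 bits) = 100. This is the CRC / FCS.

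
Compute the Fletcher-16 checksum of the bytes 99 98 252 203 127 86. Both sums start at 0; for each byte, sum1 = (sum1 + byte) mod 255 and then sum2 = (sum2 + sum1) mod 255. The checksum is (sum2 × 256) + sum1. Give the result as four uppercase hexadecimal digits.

Running sums (mod 255):
  after byte 0 (99): sum1=99, sum2=99
  after byte 1 (98): sum1=197, sum2=41
  after byte 2 (252): sum1=194, sum2=235
  after byte 3 (203): sum1=142, sum2=122
  after byte 4 (127): sum1=14, sum2=136
  after byte 5 (86): sum1=100, sum2=236
Checksum = sum2·256 + sum1 = 236·256 + 100 = 60516 = 0xEC64.

EC64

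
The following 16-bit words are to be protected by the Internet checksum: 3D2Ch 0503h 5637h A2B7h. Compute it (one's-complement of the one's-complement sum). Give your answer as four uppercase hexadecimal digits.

C4E1

One's-complement addition (fold any carry out of bit 15 back into bit 0):
  0x3D2C + 0x0503 = 0x0422F
  0x422F + 0x5637 = 0x09866
  0x9866 + 0xA2B7 = 0x13B1D → wrap carry → 0x3B1E
One's-complement sum = 0x3B1E.
Checksum = ~0x3B1E & 0xFFFF = 0xC4E1.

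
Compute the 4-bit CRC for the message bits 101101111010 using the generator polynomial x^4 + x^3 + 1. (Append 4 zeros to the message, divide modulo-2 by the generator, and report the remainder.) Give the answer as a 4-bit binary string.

Append 4 zeros: 1011011110100000. Divide by 11001 (XOR where the leading bit is 1):
  pos 0: 10110 XOR 11001 = 01111
  pos 1: 11111 XOR 11001 = 00110
  pos 3: 11011 XOR 11001 = 00010
  pos 6: 10101 XOR 11001 = 01100
  pos 7: 11000 XOR 11001 = 00001
  pos 11: 10000 XOR 11001 = 01001
Remainder (last 4 bits) = 1001. This is the CRC / FCS.

1001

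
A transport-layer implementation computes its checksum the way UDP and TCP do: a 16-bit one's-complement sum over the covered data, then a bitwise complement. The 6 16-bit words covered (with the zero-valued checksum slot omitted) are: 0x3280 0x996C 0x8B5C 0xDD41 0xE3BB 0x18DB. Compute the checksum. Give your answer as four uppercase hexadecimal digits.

One's-complement addition (fold any carry out of bit 15 back into bit 0):
  0x3280 + 0x996C = 0x0CBEC
  0xCBEC + 0x8B5C = 0x15748 → wrap carry → 0x5749
  0x5749 + 0xDD41 = 0x1348A → wrap carry → 0x348B
  0x348B + 0xE3BB = 0x11846 → wrap carry → 0x1847
  0x1847 + 0x18DB = 0x03122
One's-complement sum = 0x3122.
Checksum = ~0x3122 & 0xFFFF = 0xCEDD.

CEDD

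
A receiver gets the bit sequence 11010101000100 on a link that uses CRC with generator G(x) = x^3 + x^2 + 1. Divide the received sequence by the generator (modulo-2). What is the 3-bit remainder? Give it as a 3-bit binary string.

Modulo-2 division of 11010101000100 by 1101:
  pos 0: 1101 XOR 1101 = 0000
  pos 5: 1010 XOR 1101 = 0111
  pos 6: 1110 XOR 1101 = 0011
  pos 8: 1101 XOR 1101 = 0000
Remainder = 000 (zero — the frame passes the CRC check).

000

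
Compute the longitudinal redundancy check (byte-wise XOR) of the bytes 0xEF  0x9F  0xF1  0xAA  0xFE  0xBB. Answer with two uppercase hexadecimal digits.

XOR the bytes together:
  start with 0xEF
  0xEF ⊕ 0x9F = 0x70
  0x70 ⊕ 0xF1 = 0x81
  0x81 ⊕ 0xAA = 0x2B
  0x2B ⊕ 0xFE = 0xD5
  0xD5 ⊕ 0xBB = 0x6E

6E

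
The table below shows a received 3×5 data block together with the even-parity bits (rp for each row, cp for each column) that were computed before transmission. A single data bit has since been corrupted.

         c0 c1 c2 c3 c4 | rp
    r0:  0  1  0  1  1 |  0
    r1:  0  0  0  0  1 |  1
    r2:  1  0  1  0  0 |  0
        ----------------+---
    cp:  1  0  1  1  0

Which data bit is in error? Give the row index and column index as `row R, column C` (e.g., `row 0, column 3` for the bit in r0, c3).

Recompute each row's even parity and compare to rp:
  r0: data parity 1, sent rp 0 → mismatch
  r1: data parity 1, sent rp 1 → ok
  r2: data parity 0, sent rp 0 → ok
Recompute each column's even parity and compare to cp:
  c0: data parity 1, sent cp 1 → ok
  c1: data parity 1, sent cp 0 → mismatch
  c2: data parity 1, sent cp 1 → ok
  c3: data parity 1, sent cp 1 → ok
  c4: data parity 0, sent cp 0 → ok
Exactly one row (r0) and one column (c1) fail → the flipped bit is at their intersection.

row 0, column 1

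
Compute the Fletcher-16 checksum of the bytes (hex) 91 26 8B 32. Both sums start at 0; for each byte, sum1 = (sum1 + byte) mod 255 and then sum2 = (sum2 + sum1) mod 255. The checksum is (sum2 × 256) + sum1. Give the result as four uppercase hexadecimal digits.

0275

Running sums (mod 255):
  after byte 0 (91): sum1=145, sum2=145
  after byte 1 (26): sum1=183, sum2=73
  after byte 2 (8B): sum1=67, sum2=140
  after byte 3 (32): sum1=117, sum2=2
Checksum = sum2·256 + sum1 = 2·256 + 117 = 629 = 0x0275.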